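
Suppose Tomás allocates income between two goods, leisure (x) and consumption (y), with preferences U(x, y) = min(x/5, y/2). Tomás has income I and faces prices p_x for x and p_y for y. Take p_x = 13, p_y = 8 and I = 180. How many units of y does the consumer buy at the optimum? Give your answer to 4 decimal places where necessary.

Leontief preferences: the optimum is at the kink where x/5 = y/2, i.e. y = (2/5)·x.
Budget: p_x·x + p_y·(2/5)·x = I, so (5·p_x + 2·p_y)·x = 5·I.
Demand: x*(p_x,p_y,I) = 5·I/(5·p_x + 2·p_y), y* = 2·I/(5·p_x + 2·p_y).
Here 5·13 + 2·8 = 81, giving y* = 4.4444.

y* = 4.4444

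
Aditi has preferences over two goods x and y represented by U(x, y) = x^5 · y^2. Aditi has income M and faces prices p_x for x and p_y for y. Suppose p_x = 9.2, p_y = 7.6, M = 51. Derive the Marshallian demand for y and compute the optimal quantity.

y* = 1.9173

Tangency: MRS = (5/2)·y/x = p_x/p_y.
Rearranging, p_y·y = (2/5)·p_x·x. Substituting into the budget gives p_x·x·(1 + (2/5)) = M.
Demand: x*(p_x,p_y,M) = 5/7·M/p_x and y* = 2/7·M/p_y.
At p_x=9.2, p_y=7.6, M=51: y* = 2/7·51/7.6 = 1.9173.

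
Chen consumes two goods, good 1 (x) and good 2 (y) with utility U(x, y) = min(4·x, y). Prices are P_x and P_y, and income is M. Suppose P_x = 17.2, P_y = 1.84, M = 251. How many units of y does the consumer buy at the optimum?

With perfect complements, no substitution: consume in ratio x:y = 1:4.
Budget: P_x·x + P_y·4·x = M, so (P_x + 4·P_y)·x = M.
Demand: x*(P_x,P_y,M) = M/(P_x + 4·P_y), y* = 4·M/(P_x + 4·P_y).
Here 17.2 + 4·1.84 = 24.56, giving y* = 40.8795.

y* = 40.8795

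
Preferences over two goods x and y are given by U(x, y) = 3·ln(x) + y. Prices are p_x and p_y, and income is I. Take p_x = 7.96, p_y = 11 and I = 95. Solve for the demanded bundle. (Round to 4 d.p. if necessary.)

x* = 4.1457, y* = 5.6364

Set MRS = p_x/p_y: (3/x)/1 = p_x/p_y.
So x*(p_x,p_y) = 3·p_y/p_x, independent of income; and y* = (I − 3·p_y)/p_y.
At the given prices: x* = 3·11/7.96 = 4.1457, and y* = 5.6364.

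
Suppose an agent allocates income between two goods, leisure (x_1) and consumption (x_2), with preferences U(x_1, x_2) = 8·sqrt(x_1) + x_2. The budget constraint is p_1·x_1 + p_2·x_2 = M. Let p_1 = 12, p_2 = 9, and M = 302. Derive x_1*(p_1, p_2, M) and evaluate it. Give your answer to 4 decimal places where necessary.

x_1* = 9

Utility is quasi-linear in x_2; the FOC for x_1 is 4/√x_1 = p_1/p_2.
Solve: √x_1 = 4·p_2/p_1, so x_1*(p_1,p_2) = (4·p_2/p_1)², and x_2* = (M − p_1·x_1*)/p_2.
Plugging in: x_1* = (4·9/12)² = 9.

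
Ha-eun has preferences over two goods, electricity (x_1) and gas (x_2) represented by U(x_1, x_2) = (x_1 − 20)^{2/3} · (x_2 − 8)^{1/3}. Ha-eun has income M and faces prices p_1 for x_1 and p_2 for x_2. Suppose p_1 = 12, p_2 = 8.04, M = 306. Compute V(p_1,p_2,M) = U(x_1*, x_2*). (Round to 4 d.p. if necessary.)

V = 0.0847

This is Cobb-Douglas in (x_1−20, x_2−8): tangency gives 2/3·p_2·(x_2−8) = 1/3·p_1·(x_1−20).
Substituting into the budget: x_1* = 20 + 2/3·(M − 20·p_1 − 8·p_2)/p_1, and x_2* = 8 + 1/3·(…)/p_2.
Discretionary income = 306 − 20·12 − 8·8.04 = 1.68; x_1* = 20 + 2/3·1.68/12 = 20.0933; x_2* = 8 + 1/3·1.68/8.04 = 8.0697.
Utility at the optimum: U(20.0933, 8.0697) = 0.0847.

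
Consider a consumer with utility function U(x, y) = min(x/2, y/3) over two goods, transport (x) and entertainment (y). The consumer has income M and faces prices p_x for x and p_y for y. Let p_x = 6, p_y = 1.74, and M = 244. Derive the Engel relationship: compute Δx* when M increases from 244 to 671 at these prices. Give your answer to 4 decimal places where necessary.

With perfect complements, no substitution: consume in ratio x:y = 2:3.
Budget: p_x·x + p_y·(3/2)·x = M, so (2·p_x + 3·p_y)·x = 2·M.
Demand: x*(p_x,p_y,M) = 2·M/(2·p_x + 3·p_y), y* = 3·M/(2·p_x + 3·p_y).
Here 2·6 + 3·1.74 = 17.22, giving x* = 28.3391.
At M' = 671: x* = 77.9326. Change: 77.9326 − 28.3391 = 49.5935.

Δx* = 49.5935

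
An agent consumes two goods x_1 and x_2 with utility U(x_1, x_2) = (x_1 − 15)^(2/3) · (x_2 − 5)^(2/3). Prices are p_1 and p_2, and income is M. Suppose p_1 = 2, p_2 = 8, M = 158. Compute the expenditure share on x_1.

share on x_1 = 0.4684

MRS = (x_2−5)/(x_1−15). Tangency with p_1/p_2 gives x_2−5 = (p_1/p_2)·(x_1−15).
After buying the subsistence bundle (15, 5), a share 0.5 of the remaining income goes to x_1: x_1* = 15 + 0.5·(M − 15p_1 − 5p_2)/p_1.
Discretionary income = 158 − 15·2 − 5·8 = 88; x_1* = 15 + 0.5·88/2 = 37; x_2* = 5 + 0.5·88/8 = 10.5.
Expenditure on x_1: 2·37 = 74; share = 0.4684.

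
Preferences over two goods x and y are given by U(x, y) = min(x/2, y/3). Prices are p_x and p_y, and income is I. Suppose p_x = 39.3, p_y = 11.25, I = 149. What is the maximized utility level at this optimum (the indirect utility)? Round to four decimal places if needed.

Leontief preferences: the optimum is at the kink where x/2 = y/3, i.e. y = (3/2)·x.
Budget: p_x·x + p_y·(3/2)·x = I, so (2·p_x + 3·p_y)·x = 2·I.
Demand: x*(p_x,p_y,I) = 2·I/(2·p_x + 3·p_y), y* = 3·I/(2·p_x + 3·p_y).
Here 2·39.3 + 3·11.25 = 112.35, giving x* = 2.6524 and y* = 3.9786.
Utility at the optimum: U(2.6524, 3.9786) = 1.3262.

V = 1.3262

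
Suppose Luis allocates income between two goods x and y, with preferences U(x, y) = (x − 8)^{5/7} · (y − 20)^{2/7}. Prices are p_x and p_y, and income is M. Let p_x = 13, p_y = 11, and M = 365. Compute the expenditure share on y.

share on y = 0.6348

Let x' = x−8, y' = y−20. MRS = (5/2)·y'/x' = p_x/p_y.
Substituting into the budget: x* = 8 + 5/7·(M − 8·p_x − 20·p_y)/p_x, and y* = 20 + 2/7·(…)/p_y.
Discretionary income = 365 − 8·13 − 20·11 = 41; x* = 8 + 5/7·41/13 = 10.2527; y* = 20 + 2/7·41/11 = 21.0649.
Expenditure on y: 11·21.0649 = 231.7143; share = 0.6348.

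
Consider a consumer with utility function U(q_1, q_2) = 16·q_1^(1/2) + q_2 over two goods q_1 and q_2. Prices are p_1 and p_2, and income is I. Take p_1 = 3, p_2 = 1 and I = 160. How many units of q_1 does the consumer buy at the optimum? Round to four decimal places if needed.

Solve: √q_1 = 8·p_2/p_1, so q_1*(p_1,p_2) = (8·p_2/p_1)², and q_2* = (I − p_1·q_1*)/p_2.
Plugging in: q_1* = (8·1/3)² = 7.1111.

q_1* = 7.1111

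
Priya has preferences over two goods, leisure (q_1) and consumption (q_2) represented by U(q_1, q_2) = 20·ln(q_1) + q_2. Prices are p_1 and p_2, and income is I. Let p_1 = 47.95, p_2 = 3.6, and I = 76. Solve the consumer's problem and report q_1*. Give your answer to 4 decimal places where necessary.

Set MRS = p_1/p_2: (20/q_1)/1 = p_1/p_2.
So q_1*(p_1,p_2) = 20·p_2/p_1, independent of income; and q_2* = (I − 20·p_2)/p_2.
At the given prices: q_1* = 20·3.6/47.95 = 1.5016.

q_1* = 1.5016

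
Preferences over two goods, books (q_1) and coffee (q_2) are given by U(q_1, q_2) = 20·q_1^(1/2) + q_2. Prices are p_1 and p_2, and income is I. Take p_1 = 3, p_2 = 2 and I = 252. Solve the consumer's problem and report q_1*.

Utility is quasi-linear in q_2; the FOC for q_1 is 10/√q_1 = p_1/p_2.
Thus q_1* = (10·p_2/p_1)² — independent of I — with the rest of income spent on q_2.
Plugging in: q_1* = (10·2/3)² = 44.4444.

q_1* = 44.4444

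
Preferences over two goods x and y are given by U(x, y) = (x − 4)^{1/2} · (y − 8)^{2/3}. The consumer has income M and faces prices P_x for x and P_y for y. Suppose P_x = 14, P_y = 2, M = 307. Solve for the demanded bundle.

After buying the subsistence bundle (4, 8), a share 3/7 of the remaining income goes to x: x* = 4 + 3/7·(M − 4P_x − 8P_y)/P_x.
Discretionary income = 307 − 4·14 − 8·2 = 235; x* = 4 + 3/7·235/14 = 11.1939; y* = 8 + 4/7·235/2 = 75.1429.

x* = 11.1939, y* = 75.1429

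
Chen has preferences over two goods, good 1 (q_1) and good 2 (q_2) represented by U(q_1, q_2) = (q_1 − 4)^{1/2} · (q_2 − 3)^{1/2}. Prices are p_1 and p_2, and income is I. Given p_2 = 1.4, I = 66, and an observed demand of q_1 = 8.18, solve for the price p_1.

This is Cobb-Douglas in (q_1−4, q_2−3): tangency gives 0.5·p_2·(q_2−3) = 0.5·p_1·(q_1−4).
After buying the subsistence bundle (4, 3), a share 0.5 of the remaining income goes to q_1: q_1* = 4 + 0.5·(I − 4p_1 − 3p_2)/p_1.
Set q_1* = 8.18 in the demand function and solve for p_1: p_1 = 5.

p_1 = 5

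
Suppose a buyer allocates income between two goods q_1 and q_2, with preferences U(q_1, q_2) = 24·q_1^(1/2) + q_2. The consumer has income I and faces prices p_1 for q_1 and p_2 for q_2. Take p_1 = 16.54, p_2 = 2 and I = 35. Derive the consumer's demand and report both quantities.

Thus q_1* = (12·p_2/p_1)² — independent of I — with the rest of income spent on q_2.
Plugging in: q_1* = (12·2/16.54)² = 2.1055, q_2* = 0.0877.

q_1* = 2.1055, q_2* = 0.0877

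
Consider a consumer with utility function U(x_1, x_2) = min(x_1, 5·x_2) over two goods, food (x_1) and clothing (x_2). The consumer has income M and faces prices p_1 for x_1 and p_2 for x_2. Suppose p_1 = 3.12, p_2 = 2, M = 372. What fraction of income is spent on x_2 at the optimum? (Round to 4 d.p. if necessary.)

With perfect complements, no substitution: consume in ratio x_1:x_2 = 5:1.
Budget: p_1·x_1 + p_2·(1/5)·x_1 = M, so (5·p_1 + p_2)·x_1 = 5·M.
Demand: x_1*(p_1,p_2,M) = 5·M/(5·p_1 + p_2), x_2* = M/(5·p_1 + p_2).
Here 5·3.12 + 2 = 17.6, giving x_1* = 105.6818 and x_2* = 21.1364.
Expenditure on x_2: 2·21.1364 = 42.2727; share = 0.1136.

share on x_2 = 0.1136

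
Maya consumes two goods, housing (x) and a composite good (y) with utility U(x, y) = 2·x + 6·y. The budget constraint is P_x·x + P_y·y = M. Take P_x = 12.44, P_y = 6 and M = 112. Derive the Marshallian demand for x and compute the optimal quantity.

x* = 0

Linear utility — the consumer picks whichever good has higher MU/price: 2/12.44 = 0.1608 vs 6/6 = 1.
y gives more utility per dollar, so spend all income on y: y* = M/P_y, x* = 0.
Numerically: x* = 0, y* = 18.6667.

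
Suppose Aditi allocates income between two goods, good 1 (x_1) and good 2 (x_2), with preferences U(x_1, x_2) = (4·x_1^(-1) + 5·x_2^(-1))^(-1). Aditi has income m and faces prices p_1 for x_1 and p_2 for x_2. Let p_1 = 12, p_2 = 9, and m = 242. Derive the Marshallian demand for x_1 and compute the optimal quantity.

x_1* = 10.246

From the CES first-order condition, (4/5)·(x_2/x_1)^(2) = p_1/p_2.
Hence x_2/x_1 = ((5/4)·p_1/p_2)^(1/(2)), i.e. raised to the 0.5 power.
Substitute x_2 = (x_2/x_1)·x_1 into the budget: x_1* = m/(p_1 + p_2·(x_2/x_1)).
Numerically x_2/x_1 = 1.290994, so x_1* = 242/(12 + 9·1.290994) = 10.246.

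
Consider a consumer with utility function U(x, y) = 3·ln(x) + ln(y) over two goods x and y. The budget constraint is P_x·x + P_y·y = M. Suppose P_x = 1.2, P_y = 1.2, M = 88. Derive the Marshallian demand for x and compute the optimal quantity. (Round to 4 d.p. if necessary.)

x* = 55

Tangency: MRS = 3·y/x = P_x/P_y.
Rearranging, P_y·y = (1/3)·P_x·x. Substituting into the budget gives P_x·x·(1 + (1/3)) = M.
Demand: x*(P_x,P_y,M) = 0.75·M/P_x and y* = 0.25·M/P_y.
At P_x=1.2, P_y=1.2, M=88: x* = 0.75·88/1.2 = 55.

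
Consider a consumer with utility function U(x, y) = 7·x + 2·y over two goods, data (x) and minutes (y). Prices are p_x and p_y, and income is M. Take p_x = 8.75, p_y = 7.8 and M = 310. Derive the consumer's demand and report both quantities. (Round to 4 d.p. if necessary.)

x* = 35.4286, y* = 0

Perfect substitutes: compare marginal utility per dollar. 7/p_x vs 2/p_y → 0.8 vs 0.2564.
x gives more utility per dollar, so spend all income on x: x* = M/p_x, y* = 0.
Numerically: x* = 35.4286, y* = 0.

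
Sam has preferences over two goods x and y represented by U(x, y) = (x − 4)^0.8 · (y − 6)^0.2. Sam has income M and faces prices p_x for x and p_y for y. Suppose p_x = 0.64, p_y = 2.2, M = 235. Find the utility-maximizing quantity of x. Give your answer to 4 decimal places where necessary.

Let x' = x−4, y' = y−6. MRS = 4·y'/x' = p_x/p_y.
After buying the subsistence bundle (4, 6), a share 0.8 of the remaining income goes to x: x* = 4 + 0.8·(M − 4p_x − 6p_y)/p_x.
Discretionary income = 235 − 4·0.64 − 6·2.2 = 219.24; x* = 4 + 0.8·219.24/0.64 = 278.05.

x* = 278.05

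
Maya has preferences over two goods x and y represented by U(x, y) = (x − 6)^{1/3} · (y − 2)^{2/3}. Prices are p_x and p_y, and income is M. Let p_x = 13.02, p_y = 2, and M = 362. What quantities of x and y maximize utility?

Let x' = x−6, y' = y−2. MRS = (1/2)·y'/x' = p_x/p_y.
Substituting into the budget: x* = 6 + 1/3·(M − 6·p_x − 2·p_y)/p_x, and y* = 2 + 2/3·(…)/p_y.
Discretionary income = 362 − 6·13.02 − 2·2 = 279.88; x* = 6 + 1/3·279.88/13.02 = 13.1654; y* = 2 + 2/3·279.88/2 = 95.2933.

x* = 13.1654, y* = 95.2933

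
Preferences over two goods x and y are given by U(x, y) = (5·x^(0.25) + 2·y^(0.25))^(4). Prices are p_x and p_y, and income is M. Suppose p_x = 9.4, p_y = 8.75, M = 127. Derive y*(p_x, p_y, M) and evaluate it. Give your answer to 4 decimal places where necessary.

MU_x ∝ 5·x^(-0.75), MU_y ∝ 2·y^(-0.75), so MRS = (5/2)·(y/x)^(0.75) = p_x/p_y.
Hence y/x = ((2/5)·p_x/p_y)^(1/(0.75)), i.e. raised to the 4/3 power.
Substitute y = (y/x)·x into the budget: x* = M/(p_x + p_y·(y/x)).
Numerically y/x = 0.32427, so x* = 127/(9.4 + 8.75·0.32427) = 10.3781 and y* = 0.32427·10.3781 = 3.3653.

y* = 3.3653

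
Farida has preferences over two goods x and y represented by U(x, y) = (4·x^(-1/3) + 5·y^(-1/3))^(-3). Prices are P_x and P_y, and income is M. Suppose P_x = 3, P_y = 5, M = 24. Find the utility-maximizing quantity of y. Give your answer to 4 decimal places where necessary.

MRS = MU_x/MU_y = (4/5)·(y/x)^(4/3). Set equal to P_x/P_y.
Hence y/x = ((5/4)·P_x/P_y)^(1/(4/3)), i.e. raised to the 0.75 power.
With the ratio pinned down, the budget gives x* = M/(P_x + P_y·(y/x)) and y* = (y/x)·x*.
Numerically y/x = 0.805927, so x* = 24/(3 + 5·0.805927) = 3.4141 and y* = 0.805927·3.4141 = 2.7515.

y* = 2.7515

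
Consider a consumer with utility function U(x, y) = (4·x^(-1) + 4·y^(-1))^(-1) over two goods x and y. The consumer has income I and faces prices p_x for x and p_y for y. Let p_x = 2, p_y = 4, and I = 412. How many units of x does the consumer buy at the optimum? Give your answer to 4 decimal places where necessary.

From the CES first-order condition, (y/x)^(2) = p_x/p_y.
Hence y/x = (p_x/p_y)^(1/(2)), i.e. raised to the 0.5 power.
Substitute y = (y/x)·x into the budget: x* = I/(p_x + p_y·(y/x)).
Numerically y/x = 0.707107, so x* = 412/(2 + 4·0.707107) = 85.328.

x* = 85.328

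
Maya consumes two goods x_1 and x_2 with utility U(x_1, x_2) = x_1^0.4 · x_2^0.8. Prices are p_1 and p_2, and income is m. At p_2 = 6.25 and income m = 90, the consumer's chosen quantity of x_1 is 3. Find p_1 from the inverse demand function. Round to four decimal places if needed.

p_1 = 10

MU_x_1/MU_x_2 = (0.4·x_2)/(0.8·x_1); tangency sets this equal to p_1/p_2.
Rearranging, p_2·x_2 = 2·p_1·x_1. Substituting into the budget gives p_1·x_1·(1 + 2) = m.
Demand: x_1*(p_1,p_2,m) = 1/3·m/p_1 and x_2* = 2/3·m/p_2.
Set x_1* = 3 in the demand function and solve for p_1: p_1 = 10.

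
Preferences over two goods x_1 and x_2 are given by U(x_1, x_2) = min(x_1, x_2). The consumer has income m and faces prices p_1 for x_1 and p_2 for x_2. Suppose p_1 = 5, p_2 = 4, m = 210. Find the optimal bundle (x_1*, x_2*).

x_1* = 23.3333, x_2* = 23.3333

Leontief preferences: the optimum is at the kink where x_1/1 = x_2/1, i.e. x_2 = x_1.
Budget: p_1·x_1 + p_2·x_1 = m, so (p_1 + p_2)·x_1 = m.
Demand: x_1*(p_1,p_2,m) = m/(p_1 + p_2), x_2* = m/(p_1 + p_2).
Here 5 + 4 = 9, giving x_1* = 23.3333 and x_2* = 23.3333.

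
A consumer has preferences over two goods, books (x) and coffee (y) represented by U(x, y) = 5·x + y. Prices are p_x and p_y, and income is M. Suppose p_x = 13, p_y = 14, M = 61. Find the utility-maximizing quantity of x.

Linear utility — the consumer picks whichever good has higher MU/price: 5/13 = 0.3846 vs 1/14 = 0.0714.
x gives more utility per dollar, so spend all income on x: x* = M/p_x, y* = 0.
Numerically: x* = 4.6923, y* = 0.

x* = 4.6923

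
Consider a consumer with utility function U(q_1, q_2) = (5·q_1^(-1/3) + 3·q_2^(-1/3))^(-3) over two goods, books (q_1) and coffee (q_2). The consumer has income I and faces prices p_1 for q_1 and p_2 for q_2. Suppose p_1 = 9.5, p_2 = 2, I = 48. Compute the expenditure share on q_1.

share on q_1 = 0.6841

MU_q_1 ∝ 5·q_1^(-4/3), MU_q_2 ∝ 3·q_2^(-4/3), so MRS = (5/3)·(q_2/q_1)^(4/3) = p_1/p_2.
Solve for the ratio: q_2/q_1 = [(3/5)·p_1/p_2]^(0.75).
With the ratio pinned down, the budget gives q_1* = I/(p_1 + p_2·(q_2/q_1)) and q_2* = (q_2/q_1)·q_1*.
Numerically q_2/q_1 = 2.19348, so q_1* = 48/(9.5 + 2·2.19348) = 3.4565 and q_2* = 2.19348·3.4565 = 7.5817.
Expenditure on q_1: 9.5·3.4565 = 32.8366; share = 0.6841.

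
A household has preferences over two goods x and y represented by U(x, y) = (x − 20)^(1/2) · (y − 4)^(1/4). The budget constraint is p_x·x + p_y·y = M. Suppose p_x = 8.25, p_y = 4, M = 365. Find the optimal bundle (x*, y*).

x* = 34.8687, y* = 19.3333

Let x' = x−20, y' = y−4. MRS = 2·y'/x' = p_x/p_y.
After buying the subsistence bundle (20, 4), a share 2/3 of the remaining income goes to x: x* = 20 + 2/3·(M − 20p_x − 4p_y)/p_x.
Discretionary income = 365 − 20·8.25 − 4·4 = 184; x* = 20 + 2/3·184/8.25 = 34.8687; y* = 4 + 1/3·184/4 = 19.3333.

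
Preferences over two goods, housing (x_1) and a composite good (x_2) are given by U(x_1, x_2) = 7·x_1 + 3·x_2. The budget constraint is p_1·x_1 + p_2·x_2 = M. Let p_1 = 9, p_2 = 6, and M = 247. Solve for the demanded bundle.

Perfect substitutes: compare marginal utility per dollar. 7/p_1 vs 3/p_2 → 0.7778 vs 0.5.
x_1 gives more utility per dollar, so spend all income on x_1: x_1* = M/p_1, x_2* = 0.
Numerically: x_1* = 27.4444, x_2* = 0.

x_1* = 27.4444, x_2* = 0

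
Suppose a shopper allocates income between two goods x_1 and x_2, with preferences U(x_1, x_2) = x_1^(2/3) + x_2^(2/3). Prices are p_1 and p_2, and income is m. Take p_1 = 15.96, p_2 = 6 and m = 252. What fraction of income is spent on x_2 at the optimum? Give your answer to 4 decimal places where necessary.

Numerically x_2/x_1 = 18.821096, so x_1* = 252/(15.96 + 6·18.821096) = 1.9552 and x_2* = 18.821096·1.9552 = 36.7991.
Expenditure on x_2: 6·36.7991 = 220.7949; share = 0.8762.

share on x_2 = 0.8762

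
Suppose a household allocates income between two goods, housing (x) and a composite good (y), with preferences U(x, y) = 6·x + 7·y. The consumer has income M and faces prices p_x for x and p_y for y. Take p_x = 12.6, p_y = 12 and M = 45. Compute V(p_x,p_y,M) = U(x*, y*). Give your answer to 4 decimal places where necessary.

V = 26.25

Numerically: x* = 0, y* = 3.75.
Utility at the optimum: U(0, 3.75) = 26.25.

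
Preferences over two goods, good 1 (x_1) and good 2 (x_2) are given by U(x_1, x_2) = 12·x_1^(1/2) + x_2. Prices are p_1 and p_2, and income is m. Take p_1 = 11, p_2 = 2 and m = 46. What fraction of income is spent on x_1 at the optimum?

share on x_1 = 0.2846

MU_x_1 = 6/√x_1, MU_x_2 = 1. Tangency: 6/√x_1 = p_1/p_2.
Solve: √x_1 = 6·p_2/p_1, so x_1*(p_1,p_2) = (6·p_2/p_1)², and x_2* = (m − p_1·x_1*)/p_2.
Plugging in: x_1* = (6·2/11)² = 1.1901, x_2* = 16.4545.
Expenditure on x_1: 11·1.1901 = 13.0909; share = 0.2846.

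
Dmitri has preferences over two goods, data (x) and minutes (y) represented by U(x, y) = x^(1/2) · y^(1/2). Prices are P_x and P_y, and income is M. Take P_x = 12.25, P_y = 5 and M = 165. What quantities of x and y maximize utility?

The MRS is y/x. Set MRS = P_x/P_y.
Rearranging, P_y·y = P_x·x. Substituting into the budget gives P_x·x·(1 + 1) = M.
Demand: x*(P_x,P_y,M) = 0.5·M/P_x and y* = 0.5·M/P_y.
At P_x=12.25, P_y=5, M=165: x* = 0.5·165/12.25 = 6.7347, y* = 16.5.

x* = 6.7347, y* = 16.5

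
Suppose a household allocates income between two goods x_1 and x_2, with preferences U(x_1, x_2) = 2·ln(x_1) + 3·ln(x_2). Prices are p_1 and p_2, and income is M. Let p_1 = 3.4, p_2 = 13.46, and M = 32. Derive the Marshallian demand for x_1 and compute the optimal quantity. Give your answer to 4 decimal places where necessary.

x_1* = 3.7647

Tangency: MRS = (2/3)·x_2/x_1 = p_1/p_2.
So 2·p_2·x_2 = 3·p_1·x_1; combined with the budget, a share 0.4 of income goes to x_1.
Demand: x_1*(p_1,p_2,M) = 0.4·M/p_1 and x_2* = 0.6·M/p_2.
At p_1=3.4, p_2=13.46, M=32: x_1* = 0.4·32/3.4 = 3.7647.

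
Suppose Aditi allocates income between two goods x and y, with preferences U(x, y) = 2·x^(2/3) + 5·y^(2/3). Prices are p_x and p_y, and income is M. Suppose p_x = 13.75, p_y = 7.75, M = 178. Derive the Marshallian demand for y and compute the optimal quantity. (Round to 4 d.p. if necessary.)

y* = 22.5101

From the CES first-order condition, (2/5)·(y/x)^(1/3) = p_x/p_y.
Solve for the ratio: y/x = [(5/2)·p_x/p_y]^(3).
Substitute y = (y/x)·x into the budget: x* = M/(p_x + p_y·(y/x)).
Numerically y/x = 87.261568, so x* = 178/(13.75 + 7.75·87.261568) = 0.258 and y* = 87.261568·0.258 = 22.5101.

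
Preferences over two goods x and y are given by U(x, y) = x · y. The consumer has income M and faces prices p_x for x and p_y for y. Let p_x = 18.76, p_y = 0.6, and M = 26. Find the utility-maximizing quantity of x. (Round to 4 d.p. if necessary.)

x* = 0.693

At p_x=18.76, p_y=0.6, M=26: x* = 0.5·26/18.76 = 0.693.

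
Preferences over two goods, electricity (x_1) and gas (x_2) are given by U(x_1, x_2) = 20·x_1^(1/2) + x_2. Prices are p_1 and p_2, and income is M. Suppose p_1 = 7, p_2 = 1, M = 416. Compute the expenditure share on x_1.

share on x_1 = 0.0343

Set MRS = p_1/p_2: 10·x_1^(−1/2) = p_1/p_2.
Solve: √x_1 = 10·p_2/p_1, so x_1*(p_1,p_2) = (10·p_2/p_1)², and x_2* = (M − p_1·x_1*)/p_2.
Plugging in: x_1* = (10·1/7)² = 2.0408, x_2* = 401.7143.
Expenditure on x_1: 7·2.0408 = 14.2857; share = 0.0343.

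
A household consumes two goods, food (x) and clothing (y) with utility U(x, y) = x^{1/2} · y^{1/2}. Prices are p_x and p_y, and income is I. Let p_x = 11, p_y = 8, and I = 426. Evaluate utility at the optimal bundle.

MU_x/MU_y = (0.5·y)/(0.5·x); tangency sets this equal to p_x/p_y.
Rearranging, p_y·y = p_x·x. Substituting into the budget gives p_x·x·(1 + 1) = I.
Demand: x*(p_x,p_y,I) = 0.5·I/p_x and y* = 0.5·I/p_y.
At p_x=11, p_y=8, I=426: x* = 0.5·426/11 = 19.3636, y* = 26.625.
Utility at the optimum: U(19.3636, 26.625) = 22.7059.

V = 22.7059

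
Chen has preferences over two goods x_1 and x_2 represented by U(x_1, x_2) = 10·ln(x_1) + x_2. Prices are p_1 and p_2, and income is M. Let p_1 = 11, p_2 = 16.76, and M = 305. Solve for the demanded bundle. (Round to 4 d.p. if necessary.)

Set MRS = p_1/p_2: (10/x_1)/1 = p_1/p_2.
So x_1*(p_1,p_2) = 10·p_2/p_1, independent of income; and x_2* = (M − 10·p_2)/p_2.
At the given prices: x_1* = 10·16.76/11 = 15.2364, and x_2* = 8.1981.

x_1* = 15.2364, x_2* = 8.1981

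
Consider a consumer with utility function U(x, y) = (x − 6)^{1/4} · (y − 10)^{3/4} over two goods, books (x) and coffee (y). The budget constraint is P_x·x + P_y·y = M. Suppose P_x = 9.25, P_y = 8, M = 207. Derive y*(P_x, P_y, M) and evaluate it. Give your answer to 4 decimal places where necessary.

Discretionary income = 207 − 6·9.25 − 10·8 = 71.5; y* = 10 + 0.75·71.5/8 = 16.7031.

y* = 16.7031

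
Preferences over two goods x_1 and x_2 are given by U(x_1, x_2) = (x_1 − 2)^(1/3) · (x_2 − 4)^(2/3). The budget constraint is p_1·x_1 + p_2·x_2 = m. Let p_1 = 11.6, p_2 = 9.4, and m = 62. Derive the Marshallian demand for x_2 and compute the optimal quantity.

x_2* = 4.0851

This is Cobb-Douglas in (x_1−2, x_2−4): tangency gives 1/3·p_2·(x_2−4) = 2/3·p_1·(x_1−2).
Substituting into the budget: x_1* = 2 + 1/3·(m − 2·p_1 − 4·p_2)/p_1, and x_2* = 4 + 2/3·(…)/p_2.
Discretionary income = 62 − 2·11.6 − 4·9.4 = 1.2; x_2* = 4 + 2/3·1.2/9.4 = 4.0851.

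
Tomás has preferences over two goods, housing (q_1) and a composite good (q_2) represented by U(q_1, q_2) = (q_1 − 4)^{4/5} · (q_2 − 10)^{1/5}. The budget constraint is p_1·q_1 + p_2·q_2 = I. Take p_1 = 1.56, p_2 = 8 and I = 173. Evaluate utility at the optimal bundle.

This is Cobb-Douglas in (q_1−4, q_2−10): tangency gives 0.8·p_2·(q_2−10) = 0.2·p_1·(q_1−4).
Substituting into the budget: q_1* = 4 + 0.8·(I − 4·p_1 − 10·p_2)/p_1, and q_2* = 10 + 0.2·(…)/p_2.
Discretionary income = 173 − 4·1.56 − 10·8 = 86.76; q_1* = 4 + 0.8·86.76/1.56 = 48.4923; q_2* = 10 + 0.2·86.76/8 = 12.169.
Utility at the optimum: U(48.4923, 12.169) = 24.3153.

V = 24.3153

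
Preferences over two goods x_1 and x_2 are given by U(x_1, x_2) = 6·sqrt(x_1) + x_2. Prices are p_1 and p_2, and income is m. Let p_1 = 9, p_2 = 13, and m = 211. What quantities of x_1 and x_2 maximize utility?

MU_x_1 = 3/√x_1, MU_x_2 = 1. Tangency: 3/√x_1 = p_1/p_2.
Thus x_1* = (3·p_2/p_1)² — independent of m — with the rest of income spent on x_2.
Plugging in: x_1* = (3·13/9)² = 18.7778, x_2* = 3.2308.

x_1* = 18.7778, x_2* = 3.2308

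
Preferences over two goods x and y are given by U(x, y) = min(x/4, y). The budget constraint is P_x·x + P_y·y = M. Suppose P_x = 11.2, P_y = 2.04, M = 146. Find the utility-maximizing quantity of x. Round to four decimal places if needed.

x* = 12.468

Demand: x*(P_x,P_y,M) = 4·M/(4·P_x + P_y), y* = M/(4·P_x + P_y).
Here 4·11.2 + 2.04 = 46.84, giving x* = 12.468.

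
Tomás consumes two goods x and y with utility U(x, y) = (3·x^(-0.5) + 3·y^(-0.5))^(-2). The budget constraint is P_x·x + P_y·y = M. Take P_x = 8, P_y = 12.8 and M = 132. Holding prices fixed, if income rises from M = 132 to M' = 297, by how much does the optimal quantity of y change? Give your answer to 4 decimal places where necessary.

Δy* = 6.9492

MU_x ∝ 3·x^(-1.5), MU_y ∝ 3·y^(-1.5), so MRS = (y/x)^(1.5) = P_x/P_y.
Solve for the ratio: y/x = [P_x/P_y]^(2/3).
Substitute y = (y/x)·x into the budget: x* = M/(P_x + P_y·(y/x)).
Numerically y/x = 0.731004, so x* = 132/(8 + 12.8·0.731004) = 7.6051 and y* = 0.731004·7.6051 = 5.5593.
At M' = 297: y* = 12.5085. Change: 12.5085 − 5.5593 = 6.9492.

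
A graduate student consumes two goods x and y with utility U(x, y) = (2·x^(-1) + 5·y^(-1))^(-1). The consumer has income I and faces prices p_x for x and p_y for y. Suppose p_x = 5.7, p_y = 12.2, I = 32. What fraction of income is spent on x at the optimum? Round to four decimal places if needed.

MU_x ∝ 2·x^(-2), MU_y ∝ 5·y^(-2), so MRS = (2/5)·(y/x)^(2) = p_x/p_y.
Hence y/x = ((5/2)·p_x/p_y)^(1/(2)), i.e. raised to the 0.5 power.
With the ratio pinned down, the budget gives x* = I/(p_x + p_y·(y/x)) and y* = (y/x)·x*.
Numerically y/x = 1.080756, so x* = 32/(5.7 + 12.2·1.080756) = 1.6944 and y* = 1.080756·1.6944 = 1.8313.
Expenditure on x: 5.7·1.6944 = 9.6583; share = 0.3018.

share on x = 0.3018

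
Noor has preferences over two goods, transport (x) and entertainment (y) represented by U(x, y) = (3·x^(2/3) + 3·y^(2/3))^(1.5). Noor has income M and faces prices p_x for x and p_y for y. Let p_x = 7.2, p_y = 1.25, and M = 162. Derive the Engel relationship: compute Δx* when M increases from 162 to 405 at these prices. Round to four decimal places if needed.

Δx* = 0.9875

MRS = MU_x/MU_y = (y/x)^(1/3). Set equal to p_x/p_y.
Solve for the ratio: y/x = [p_x/p_y]^(3).
With the ratio pinned down, the budget gives x* = M/(p_x + p_y·(y/x)) and y* = (y/x)·x*.
Numerically y/x = 191.102976, so x* = 162/(7.2 + 1.25·191.102976) = 0.6583.
At M' = 405: x* = 1.6458. Change: 1.6458 − 0.6583 = 0.9875.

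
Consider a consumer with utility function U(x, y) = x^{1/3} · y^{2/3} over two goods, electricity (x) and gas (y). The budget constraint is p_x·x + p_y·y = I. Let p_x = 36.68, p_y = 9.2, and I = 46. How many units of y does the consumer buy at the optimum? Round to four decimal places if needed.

Tangency: MRS = (1/2)·y/x = p_x/p_y.
So 1/3·p_y·y = 2/3·p_x·x; combined with the budget, a share 1/3 of income goes to x.
Demand: x*(p_x,p_y,I) = 1/3·I/p_x and y* = 2/3·I/p_y.
At p_x=36.68, p_y=9.2, I=46: y* = 2/3·46/9.2 = 3.3333.

y* = 3.3333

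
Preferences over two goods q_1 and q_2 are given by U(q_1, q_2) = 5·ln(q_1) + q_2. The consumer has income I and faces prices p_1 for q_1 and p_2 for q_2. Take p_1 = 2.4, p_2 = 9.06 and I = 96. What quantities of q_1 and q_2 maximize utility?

q_1* = 18.875, q_2* = 5.596

So q_1*(p_1,p_2) = 5·p_2/p_1, independent of income; and q_2* = (I − 5·p_2)/p_2.
At the given prices: q_1* = 5·9.06/2.4 = 18.875, and q_2* = 5.596.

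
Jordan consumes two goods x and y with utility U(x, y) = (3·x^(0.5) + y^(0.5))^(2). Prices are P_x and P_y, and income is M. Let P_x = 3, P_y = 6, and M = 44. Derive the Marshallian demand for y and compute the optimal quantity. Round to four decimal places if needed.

y* = 0.386

MRS = MU_x/MU_y = 3·(y/x)^(0.5). Set equal to P_x/P_y.
Solve for the ratio: y/x = [(1/3)·P_x/P_y]^(2).
Substitute y = (y/x)·x into the budget: x* = M/(P_x + P_y·(y/x)).
Numerically y/x = 0.027778, so x* = 44/(3 + 6·0.027778) = 13.8947 and y* = 0.027778·13.8947 = 0.386.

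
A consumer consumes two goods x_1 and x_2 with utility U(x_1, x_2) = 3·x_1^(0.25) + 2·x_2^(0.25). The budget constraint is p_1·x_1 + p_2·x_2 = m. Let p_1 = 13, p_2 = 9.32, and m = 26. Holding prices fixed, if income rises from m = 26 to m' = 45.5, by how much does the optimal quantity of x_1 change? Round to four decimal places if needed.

Δx_1* = 0.9087

From the CES first-order condition, (3/2)·(x_2/x_1)^(0.75) = p_1/p_2.
Solve for the ratio: x_2/x_1 = [(2/3)·p_1/p_2]^(4/3).
Substitute x_2 = (x_2/x_1)·x_1 into the budget: x_1* = m/(p_1 + p_2·(x_2/x_1)).
Numerically x_2/x_1 = 0.907643, so x_1* = 26/(13 + 9.32·0.907643) = 1.2116.
At m' = 45.5: x_1* = 2.1203. Change: 2.1203 − 1.2116 = 0.9087.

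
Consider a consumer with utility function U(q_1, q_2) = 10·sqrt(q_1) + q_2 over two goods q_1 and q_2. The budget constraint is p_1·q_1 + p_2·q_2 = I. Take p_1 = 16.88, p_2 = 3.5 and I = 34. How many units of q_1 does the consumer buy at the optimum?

Utility is quasi-linear in q_2; the FOC for q_1 is 5/√q_1 = p_1/p_2.
Thus q_1* = (5·p_2/p_1)² — independent of I — with the rest of income spent on q_2.
Plugging in: q_1* = (5·3.5/16.88)² = 1.0748.

q_1* = 1.0748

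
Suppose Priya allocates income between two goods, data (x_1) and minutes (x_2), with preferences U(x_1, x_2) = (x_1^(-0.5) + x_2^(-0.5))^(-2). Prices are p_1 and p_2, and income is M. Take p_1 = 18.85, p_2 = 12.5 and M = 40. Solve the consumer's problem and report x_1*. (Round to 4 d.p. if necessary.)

MRS = MU_x_1/MU_x_2 = (x_2/x_1)^(1.5). Set equal to p_1/p_2.
Hence x_2/x_1 = (p_1/p_2)^(1/(1.5)), i.e. raised to the 2/3 power.
With the ratio pinned down, the budget gives x_1* = M/(p_1 + p_2·(x_2/x_1)) and x_2* = (x_2/x_1)·x_1*.
Numerically x_2/x_1 = 1.315026, so x_1* = 40/(18.85 + 12.5·1.315026) = 1.1335.

x_1* = 1.1335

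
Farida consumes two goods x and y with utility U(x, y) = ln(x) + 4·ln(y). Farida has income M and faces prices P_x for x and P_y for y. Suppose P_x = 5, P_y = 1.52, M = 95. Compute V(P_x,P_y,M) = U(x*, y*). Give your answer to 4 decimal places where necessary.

At P_x=5, P_y=1.52, M=95: x* = 0.2·95/5 = 3.8, y* = 50.
Utility at the optimum: U(3.8, 50) = 16.9831.

V = 16.9831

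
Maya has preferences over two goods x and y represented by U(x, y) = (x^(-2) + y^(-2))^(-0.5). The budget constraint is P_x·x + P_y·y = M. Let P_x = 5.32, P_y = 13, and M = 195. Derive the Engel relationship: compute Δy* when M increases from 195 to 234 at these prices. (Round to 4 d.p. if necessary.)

Δy* = 1.934

From the CES first-order condition, (y/x)^(3) = P_x/P_y.
Solve for the ratio: y/x = [P_x/P_y]^(1/3).
With the ratio pinned down, the budget gives x* = M/(P_x + P_y·(y/x)) and y* = (y/x)·x*.
Numerically y/x = 0.742431, so x* = 195/(5.32 + 13·0.742431) = 13.0247 and y* = 0.742431·13.0247 = 9.6699.
At M' = 234: y* = 11.6039. Change: 11.6039 − 9.6699 = 1.934.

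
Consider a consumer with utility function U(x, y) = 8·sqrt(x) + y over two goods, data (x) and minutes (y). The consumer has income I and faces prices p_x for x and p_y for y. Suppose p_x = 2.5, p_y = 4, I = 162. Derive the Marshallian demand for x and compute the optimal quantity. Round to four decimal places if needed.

x* = 40.96

Utility is quasi-linear in y; the FOC for x is 4/√x = p_x/p_y.
Thus x* = (4·p_y/p_x)² — independent of I — with the rest of income spent on y.
Plugging in: x* = (4·4/2.5)² = 40.96.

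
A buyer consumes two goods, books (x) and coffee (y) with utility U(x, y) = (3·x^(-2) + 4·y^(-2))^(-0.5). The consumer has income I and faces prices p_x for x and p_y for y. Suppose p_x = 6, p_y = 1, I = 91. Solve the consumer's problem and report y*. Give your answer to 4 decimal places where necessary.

y* = 22.75

MRS = MU_x/MU_y = (3/4)·(y/x)^(3). Set equal to p_x/p_y.
Hence y/x = ((4/3)·p_x/p_y)^(1/(3)), i.e. raised to the 1/3 power.
With the ratio pinned down, the budget gives x* = I/(p_x + p_y·(y/x)) and y* = (y/x)·x*.
Numerically y/x = 2, so x* = 91/(6 + 1·2) = 11.375 and y* = 2·11.375 = 22.75.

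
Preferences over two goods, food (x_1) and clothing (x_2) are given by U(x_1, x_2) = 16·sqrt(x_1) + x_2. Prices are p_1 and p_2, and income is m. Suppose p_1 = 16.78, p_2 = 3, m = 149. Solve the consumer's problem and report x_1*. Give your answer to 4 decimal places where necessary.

MU_x_1 = 8/√x_1, MU_x_2 = 1. Tangency: 8/√x_1 = p_1/p_2.
Thus x_1* = (8·p_2/p_1)² — independent of m — with the rest of income spent on x_2.
Plugging in: x_1* = (8·3/16.78)² = 2.0457.

x_1* = 2.0457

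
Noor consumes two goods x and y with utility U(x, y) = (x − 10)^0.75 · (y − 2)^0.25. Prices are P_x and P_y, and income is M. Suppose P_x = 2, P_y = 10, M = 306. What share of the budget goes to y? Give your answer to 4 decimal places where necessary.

Let x' = x−10, y' = y−2. MRS = 3·y'/x' = P_x/P_y.
After buying the subsistence bundle (10, 2), a share 0.75 of the remaining income goes to x: x* = 10 + 0.75·(M − 10P_x − 2P_y)/P_x.
Discretionary income = 306 − 10·2 − 2·10 = 266; x* = 10 + 0.75·266/2 = 109.75; y* = 2 + 0.25·266/10 = 8.65.
Expenditure on y: 10·8.65 = 86.5; share = 0.2827.

share on y = 0.2827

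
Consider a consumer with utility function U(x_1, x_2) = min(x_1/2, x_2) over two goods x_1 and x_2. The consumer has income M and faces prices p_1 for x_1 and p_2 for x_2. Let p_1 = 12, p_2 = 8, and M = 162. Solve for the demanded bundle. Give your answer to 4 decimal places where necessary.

x_1* = 10.125, x_2* = 5.0625

Here 2·12 + 8 = 32, giving x_1* = 10.125 and x_2* = 5.0625.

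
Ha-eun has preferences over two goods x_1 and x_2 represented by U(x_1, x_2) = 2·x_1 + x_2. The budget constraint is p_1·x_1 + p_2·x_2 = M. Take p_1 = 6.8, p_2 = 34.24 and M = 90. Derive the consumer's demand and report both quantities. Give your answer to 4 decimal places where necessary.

x_1* = 13.2353, x_2* = 0

Perfect substitutes: compare marginal utility per dollar. 2/p_1 vs 1/p_2 → 0.2941 vs 0.0292.
x_1 gives more utility per dollar, so spend all income on x_1: x_1* = M/p_1, x_2* = 0.
Numerically: x_1* = 13.2353, x_2* = 0.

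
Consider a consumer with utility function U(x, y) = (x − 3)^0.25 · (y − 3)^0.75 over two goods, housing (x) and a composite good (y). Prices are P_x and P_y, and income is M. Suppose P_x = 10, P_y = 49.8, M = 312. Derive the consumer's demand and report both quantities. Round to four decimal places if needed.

x* = 6.315, y* = 4.997

MRS = (1/3)·(y−3)/(x−3). Tangency with P_x/P_y gives y−3 = 3·(P_x/P_y)·(x−3).
Substituting into the budget: x* = 3 + 0.25·(M − 3·P_x − 3·P_y)/P_x, and y* = 3 + 0.75·(…)/P_y.
Discretionary income = 312 − 3·10 − 3·49.8 = 132.6; x* = 3 + 0.25·132.6/10 = 6.315; y* = 3 + 0.75·132.6/49.8 = 4.997.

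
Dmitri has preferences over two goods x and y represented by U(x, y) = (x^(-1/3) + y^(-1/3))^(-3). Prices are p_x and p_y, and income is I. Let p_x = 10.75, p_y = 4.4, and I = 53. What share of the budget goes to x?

MRS = MU_x/MU_y = (y/x)^(4/3). Set equal to p_x/p_y.
Solve for the ratio: y/x = [p_x/p_y]^(0.75).
Substitute y = (y/x)·x into the budget: x* = I/(p_x + p_y·(y/x)).
Numerically y/x = 1.95419, so x* = 53/(10.75 + 4.4·1.95419) = 2.7392 and y* = 1.95419·2.7392 = 5.353.
Expenditure on x: 10.75·2.7392 = 29.4468; share = 0.5556.

share on x = 0.5556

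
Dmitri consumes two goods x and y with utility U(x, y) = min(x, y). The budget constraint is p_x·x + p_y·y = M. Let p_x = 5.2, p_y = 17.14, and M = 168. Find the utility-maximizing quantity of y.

y* = 7.5201

Demand: x*(p_x,p_y,M) = M/(p_x + p_y), y* = M/(p_x + p_y).
Here 5.2 + 17.14 = 22.34, giving y* = 7.5201.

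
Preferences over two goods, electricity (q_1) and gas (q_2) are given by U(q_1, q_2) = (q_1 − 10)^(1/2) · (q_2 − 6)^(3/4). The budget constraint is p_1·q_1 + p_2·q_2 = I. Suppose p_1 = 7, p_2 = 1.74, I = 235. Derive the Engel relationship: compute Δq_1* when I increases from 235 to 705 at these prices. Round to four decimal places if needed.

Let q_1' = q_1−10, q_2' = q_2−6. MRS = (2/3)·q_2'/q_1' = p_1/p_2.
After buying the subsistence bundle (10, 6), a share 0.4 of the remaining income goes to q_1: q_1* = 10 + 0.4·(I − 10p_1 − 6p_2)/p_1.
Discretionary income = 235 − 10·7 − 6·1.74 = 154.56; q_1* = 10 + 0.4·154.56/7 = 18.832.
At I' = 705: q_1* = 45.6891. Change: 45.6891 − 18.832 = 26.8571.

Δq_1* = 26.8571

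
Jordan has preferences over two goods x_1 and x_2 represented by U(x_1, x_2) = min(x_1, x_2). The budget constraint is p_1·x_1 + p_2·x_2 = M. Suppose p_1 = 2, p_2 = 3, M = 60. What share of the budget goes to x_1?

Leontief preferences: the optimum is at the kink where x_1/1 = x_2/1, i.e. x_2 = x_1.
Budget: p_1·x_1 + p_2·x_1 = M, so (p_1 + p_2)·x_1 = M.
Demand: x_1*(p_1,p_2,M) = M/(p_1 + p_2), x_2* = M/(p_1 + p_2).
Here 2 + 3 = 5, giving x_1* = 12 and x_2* = 12.
Expenditure on x_1: 2·12 = 24; share = 0.4.

share on x_1 = 0.4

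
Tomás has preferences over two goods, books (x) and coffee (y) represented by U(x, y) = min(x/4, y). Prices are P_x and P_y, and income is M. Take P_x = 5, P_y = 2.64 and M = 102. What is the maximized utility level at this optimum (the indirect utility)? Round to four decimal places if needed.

V = 4.5053

Demand: x*(P_x,P_y,M) = 4·M/(4·P_x + P_y), y* = M/(4·P_x + P_y).
Here 4·5 + 2.64 = 22.64, giving x* = 18.0212 and y* = 4.5053.
Utility at the optimum: U(18.0212, 4.5053) = 4.5053.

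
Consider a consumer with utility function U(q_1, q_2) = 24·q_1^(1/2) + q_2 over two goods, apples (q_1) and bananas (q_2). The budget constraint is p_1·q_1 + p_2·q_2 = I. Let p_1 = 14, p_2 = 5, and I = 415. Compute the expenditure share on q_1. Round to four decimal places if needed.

MU_q_1 = 12/√q_1, MU_q_2 = 1. Tangency: 12/√q_1 = p_1/p_2.
Thus q_1* = (12·p_2/p_1)² — independent of I — with the rest of income spent on q_2.
Plugging in: q_1* = (12·5/14)² = 18.3673, q_2* = 31.5714.
Expenditure on q_1: 14·18.3673 = 257.1429; share = 0.6196.

share on q_1 = 0.6196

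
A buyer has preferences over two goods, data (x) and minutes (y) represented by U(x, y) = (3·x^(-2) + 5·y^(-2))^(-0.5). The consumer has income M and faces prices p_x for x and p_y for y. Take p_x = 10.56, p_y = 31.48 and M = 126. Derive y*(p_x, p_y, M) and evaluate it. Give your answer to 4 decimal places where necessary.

MU_x ∝ 3·x^(-3), MU_y ∝ 5·y^(-3), so MRS = (3/5)·(y/x)^(3) = p_x/p_y.
Solve for the ratio: y/x = [(5/3)·p_x/p_y]^(1/3).
With the ratio pinned down, the budget gives x* = M/(p_x + p_y·(y/x)) and y* = (y/x)·x*.
Numerically y/x = 0.823808, so x* = 126/(10.56 + 31.48·0.823808) = 3.4527 and y* = 0.823808·3.4527 = 2.8443.

y* = 2.8443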